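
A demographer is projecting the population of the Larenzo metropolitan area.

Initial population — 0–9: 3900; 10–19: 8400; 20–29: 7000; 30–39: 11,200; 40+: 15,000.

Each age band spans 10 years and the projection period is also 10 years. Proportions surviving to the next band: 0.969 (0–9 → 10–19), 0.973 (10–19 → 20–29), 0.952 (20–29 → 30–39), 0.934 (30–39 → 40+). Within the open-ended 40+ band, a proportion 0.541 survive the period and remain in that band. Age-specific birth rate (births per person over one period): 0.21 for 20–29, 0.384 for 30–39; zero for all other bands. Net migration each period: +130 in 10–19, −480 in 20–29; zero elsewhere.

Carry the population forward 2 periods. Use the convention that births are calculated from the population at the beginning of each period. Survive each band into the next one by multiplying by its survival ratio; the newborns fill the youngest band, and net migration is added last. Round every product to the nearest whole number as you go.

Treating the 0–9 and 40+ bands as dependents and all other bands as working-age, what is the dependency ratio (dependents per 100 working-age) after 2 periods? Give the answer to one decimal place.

124.9

— Period 1 —
Births: 7000 × 0.21 = 1470, 11200 × 0.384 = 4301 → total 5771
10–19: 3900 × 0.969 = 3779
20–29: 8400 × 0.973 = 8173
30–39: 7000 × 0.952 = 6664
40+: 11200 × 0.934 + 15000 × 0.541 = 10461 + 8115 = 18576
Net migration: 10–19 + 130 → 3909; 20–29 − 480 → 7693
→ [5771, 3909, 7693, 6664, 18576]
— Period 2 —
Births: 7693 × 0.21 = 1616, 6664 × 0.384 = 2559 → total 4175
10–19: 5771 × 0.969 = 5592
20–29: 3909 × 0.973 = 3803
30–39: 7693 × 0.952 = 7324
40+: 6664 × 0.934 + 18576 × 0.541 = 6224 + 10050 = 16274
Net migration: 10–19 + 130 → 5722; 20–29 − 480 → 3323
→ [4175, 5722, 3323, 7324, 16274]
Dependents (band 0–9 + band 40+) = 4175 + 16274 = 20449; working-age = 16369; ratio = 20449/16369 × 100 = 124.9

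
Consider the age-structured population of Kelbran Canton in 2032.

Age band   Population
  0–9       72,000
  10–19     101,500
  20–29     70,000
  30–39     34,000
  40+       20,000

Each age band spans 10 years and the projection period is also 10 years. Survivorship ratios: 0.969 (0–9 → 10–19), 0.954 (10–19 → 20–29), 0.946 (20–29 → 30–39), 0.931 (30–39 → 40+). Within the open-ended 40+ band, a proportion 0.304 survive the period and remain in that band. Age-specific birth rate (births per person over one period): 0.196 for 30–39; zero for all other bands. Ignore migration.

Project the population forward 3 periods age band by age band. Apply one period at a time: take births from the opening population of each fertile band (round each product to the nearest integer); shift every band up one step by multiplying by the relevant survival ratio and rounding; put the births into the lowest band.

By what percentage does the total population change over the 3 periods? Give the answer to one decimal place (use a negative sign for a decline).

Period 1:
Births: 34000 × 0.196 = 6664
10–19: 72000 × 0.969 = 69768
20–29: 101500 × 0.954 = 96831
30–39: 70000 × 0.946 = 66220
40+: 34000 × 0.931 + 20000 × 0.304 = 31654 + 6080 = 37734
Population now: 0–9=6664, 10–19=69768, 20–29=96831, 30–39=66220, 40+=37734
Period 2:
Births: 66220 × 0.196 = 12979
10–19: 6664 × 0.969 = 6457
20–29: 69768 × 0.954 = 66559
30–39: 96831 × 0.946 = 91602
40+: 66220 × 0.931 + 37734 × 0.304 = 61651 + 11471 = 73122
Population now: 0–9=12979, 10–19=6457, 20–29=66559, 30–39=91602, 40+=73122
Period 3:
Births: 91602 × 0.196 = 17954
10–19: 12979 × 0.969 = 12577
20–29: 6457 × 0.954 = 6160
30–39: 66559 × 0.946 = 62965
40+: 91602 × 0.931 + 73122 × 0.304 = 85281 + 22229 = 107510
Population now: 0–9=17954, 10–19=12577, 20–29=6160, 30–39=62965, 40+=107510
Total: 297500 → 207166; change = -90334; percentage change = -30.4%

-30.4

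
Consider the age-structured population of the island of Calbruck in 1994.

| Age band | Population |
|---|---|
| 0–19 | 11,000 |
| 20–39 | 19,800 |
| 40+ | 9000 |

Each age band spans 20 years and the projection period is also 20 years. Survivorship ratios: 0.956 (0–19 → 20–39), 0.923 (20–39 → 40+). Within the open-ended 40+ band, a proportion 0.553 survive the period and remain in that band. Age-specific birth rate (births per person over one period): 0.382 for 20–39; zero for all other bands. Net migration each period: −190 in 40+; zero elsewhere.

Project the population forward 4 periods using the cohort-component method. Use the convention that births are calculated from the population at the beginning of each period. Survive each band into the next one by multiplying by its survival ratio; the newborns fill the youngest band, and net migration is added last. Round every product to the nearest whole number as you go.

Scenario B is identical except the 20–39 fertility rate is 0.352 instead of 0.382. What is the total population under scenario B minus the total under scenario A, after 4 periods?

-1187

Let band 1 be 0–19 through band 3 = 40+.
[period 1]
Births: 19800 * 0.382 = 7564
Band 2: 11000 * 0.956 = 10516
Band 3: 19800 * 0.923 + 9000 * 0.553 = 18275 + 4977 = 23252
Net migration: Band 3 − 190 → 23062
→ [7564, 10516, 23062]
[period 2]
Births: 10516 * 0.382 = 4017
Band 2: 7564 * 0.956 = 7231
Band 3: 10516 * 0.923 + 23062 * 0.553 = 9706 + 12753 = 22459
Net migration: Band 3 − 190 → 22269
→ [4017, 7231, 22269]
[period 3]
Births: 7231 * 0.382 = 2762
Band 2: 4017 * 0.956 = 3840
Band 3: 7231 * 0.923 + 22269 * 0.553 = 6674 + 12315 = 18989
Net migration: Band 3 − 190 → 18799
→ [2762, 3840, 18799]
[period 4]
Births: 3840 * 0.382 = 1467
Band 2: 2762 * 0.956 = 2640
Band 3: 3840 * 0.923 + 18799 * 0.553 = 3544 + 10396 = 13940
Net migration: Band 3 − 190 → 13750
→ [1467, 2640, 13750]
Scenario A total after 4 periods: 17857
Scenario B projection —
[period 1]
Births: 19800 * 0.352 = 6970
Band 2: 11000 * 0.956 = 10516
Band 3: 19800 * 0.923 + 9000 * 0.553 = 18275 + 4977 = 23252
Net migration: Band 3 − 190 → 23062
→ [6970, 10516, 23062]
[period 2]
Births: 10516 * 0.352 = 3702
Band 2: 6970 * 0.956 = 6663
Band 3: 10516 * 0.923 + 23062 * 0.553 = 9706 + 12753 = 22459
Net migration: Band 3 − 190 → 22269
→ [3702, 6663, 22269]
[period 3]
Births: 6663 * 0.352 = 2345
Band 2: 3702 * 0.956 = 3539
Band 3: 6663 * 0.923 + 22269 * 0.553 = 6150 + 12315 = 18465
Net migration: Band 3 − 190 → 18275
→ [2345, 3539, 18275]
[period 4]
Births: 3539 * 0.352 = 1246
Band 2: 2345 * 0.956 = 2242
Band 3: 3539 * 0.923 + 18275 * 0.553 = 3266 + 10106 = 13372
Net migration: Band 3 − 190 → 13182
→ [1246, 2242, 13182]
Scenario B total after 4 periods: 16670
Difference B − A = 16670 − 17857 = -1187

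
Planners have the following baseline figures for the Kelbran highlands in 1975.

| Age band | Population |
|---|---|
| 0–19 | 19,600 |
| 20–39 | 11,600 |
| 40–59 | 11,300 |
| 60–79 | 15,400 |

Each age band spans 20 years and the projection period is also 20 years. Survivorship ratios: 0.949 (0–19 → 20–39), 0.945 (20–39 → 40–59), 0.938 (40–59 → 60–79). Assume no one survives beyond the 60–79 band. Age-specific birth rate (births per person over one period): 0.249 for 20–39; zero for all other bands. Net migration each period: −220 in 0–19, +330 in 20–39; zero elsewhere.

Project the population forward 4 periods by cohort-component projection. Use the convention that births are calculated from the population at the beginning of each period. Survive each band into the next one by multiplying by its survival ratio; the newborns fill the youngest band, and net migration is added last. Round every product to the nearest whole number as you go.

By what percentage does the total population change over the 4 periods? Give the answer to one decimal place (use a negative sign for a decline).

-85.1

Period 1:
Births: 11600 × 0.249 = 2888
20–39: 19600 × 0.949 = 18600
40–59: 11600 × 0.945 = 10962
60–79: 11300 × 0.938 = 10599
Net migration: 0–19 − 220 → 2668; 20–39 + 330 → 18930
Giving 2668 / 18930 / 10962 / 10599.
Period 2:
Births: 18930 × 0.249 = 4714
20–39: 2668 × 0.949 = 2532
40–59: 18930 × 0.945 = 17889
60–79: 10962 × 0.938 = 10282
Net migration: 0–19 − 220 → 4494; 20–39 + 330 → 2862
Giving 4494 / 2862 / 17889 / 10282.
Period 3:
Births: 2862 × 0.249 = 713
20–39: 4494 × 0.949 = 4265
40–59: 2862 × 0.945 = 2705
60–79: 17889 × 0.938 = 16780
Net migration: 0–19 − 220 → 493; 20–39 + 330 → 4595
Giving 493 / 4595 / 2705 / 16780.
Period 4:
Births: 4595 × 0.249 = 1144
20–39: 493 × 0.949 = 468
40–59: 4595 × 0.945 = 4342
60–79: 2705 × 0.938 = 2537
Net migration: 0–19 − 220 → 924; 20–39 + 330 → 798
Giving 924 / 798 / 4342 / 2537.
Total: 57900 → 8601; change = -49299; percentage change = -85.1%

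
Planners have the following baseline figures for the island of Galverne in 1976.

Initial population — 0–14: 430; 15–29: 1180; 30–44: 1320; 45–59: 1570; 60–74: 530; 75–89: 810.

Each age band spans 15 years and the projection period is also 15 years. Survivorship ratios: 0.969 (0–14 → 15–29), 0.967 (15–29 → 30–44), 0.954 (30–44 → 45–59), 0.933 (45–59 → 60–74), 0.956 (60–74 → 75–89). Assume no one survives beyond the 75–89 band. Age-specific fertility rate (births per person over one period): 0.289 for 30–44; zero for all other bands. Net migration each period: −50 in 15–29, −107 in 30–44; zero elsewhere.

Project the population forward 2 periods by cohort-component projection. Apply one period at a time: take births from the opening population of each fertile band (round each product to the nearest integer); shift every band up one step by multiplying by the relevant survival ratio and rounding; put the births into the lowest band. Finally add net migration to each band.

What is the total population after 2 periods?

4428

Period 1:
Births: 1320 × 0.289 = 381
15–29: 430 × 0.969 = 417
30–44: 1180 × 0.967 = 1141
45–59: 1320 × 0.954 = 1259
60–74: 1570 × 0.933 = 1465
75–89: 530 × 0.956 = 507
Net migration: 15–29 − 50 → 367; 30–44 − 107 → 1034
→ [381, 367, 1034, 1259, 1465, 507]
Period 2:
Births: 1034 × 0.289 = 299
15–29: 381 × 0.969 = 369
30–44: 367 × 0.967 = 355
45–59: 1034 × 0.954 = 986
60–74: 1259 × 0.933 = 1175
75–89: 1465 × 0.956 = 1401
Net migration: 15–29 − 50 → 319; 30–44 − 107 → 248
→ [299, 319, 248, 986, 1175, 1401]
Total after period 2: 299 + 319 + 248 + 986 + 1175 + 1401 = 4428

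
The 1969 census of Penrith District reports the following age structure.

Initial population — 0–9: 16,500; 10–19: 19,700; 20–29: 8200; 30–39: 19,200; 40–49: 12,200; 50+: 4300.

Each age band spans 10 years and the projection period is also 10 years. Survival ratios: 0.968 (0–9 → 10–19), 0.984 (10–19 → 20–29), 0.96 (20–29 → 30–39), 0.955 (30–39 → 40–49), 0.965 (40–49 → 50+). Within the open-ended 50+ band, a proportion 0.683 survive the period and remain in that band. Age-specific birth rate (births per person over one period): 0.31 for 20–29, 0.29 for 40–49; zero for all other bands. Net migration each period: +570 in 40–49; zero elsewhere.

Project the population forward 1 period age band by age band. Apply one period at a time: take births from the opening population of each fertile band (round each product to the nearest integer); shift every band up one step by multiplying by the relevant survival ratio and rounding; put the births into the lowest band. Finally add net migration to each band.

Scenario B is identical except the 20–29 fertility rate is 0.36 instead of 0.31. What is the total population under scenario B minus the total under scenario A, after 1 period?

410

— Period 1 —
Births: 8200 × 0.31 = 2542 ; 12200 × 0.29 = 3538 → total 6080
10–19: 16500 × 0.968 = 15972
20–29: 19700 × 0.984 = 19385
30–39: 8200 × 0.96 = 7872
40–49: 19200 × 0.955 = 18336
50+: 12200 × 0.965 + 4300 × 0.683 = 11773 + 2937 = 14710
Net migration: 40–49 + 570 → 18906
Giving 6080 / 15972 / 19385 / 7872 / 18906 / 14710.
Scenario A total after 1 period: 82925
Scenario B projection —
— Period 1 —
Births: 8200 × 0.36 = 2952 ; 12200 × 0.29 = 3538 → total 6490
10–19: 16500 × 0.968 = 15972
20–29: 19700 × 0.984 = 19385
30–39: 8200 × 0.96 = 7872
40–49: 19200 × 0.955 = 18336
50+: 12200 × 0.965 + 4300 × 0.683 = 11773 + 2937 = 14710
Net migration: 40–49 + 570 → 18906
Giving 6490 / 15972 / 19385 / 7872 / 18906 / 14710.
Scenario B total after 1 period: 83335
Difference B − A = 83335 − 82925 = 410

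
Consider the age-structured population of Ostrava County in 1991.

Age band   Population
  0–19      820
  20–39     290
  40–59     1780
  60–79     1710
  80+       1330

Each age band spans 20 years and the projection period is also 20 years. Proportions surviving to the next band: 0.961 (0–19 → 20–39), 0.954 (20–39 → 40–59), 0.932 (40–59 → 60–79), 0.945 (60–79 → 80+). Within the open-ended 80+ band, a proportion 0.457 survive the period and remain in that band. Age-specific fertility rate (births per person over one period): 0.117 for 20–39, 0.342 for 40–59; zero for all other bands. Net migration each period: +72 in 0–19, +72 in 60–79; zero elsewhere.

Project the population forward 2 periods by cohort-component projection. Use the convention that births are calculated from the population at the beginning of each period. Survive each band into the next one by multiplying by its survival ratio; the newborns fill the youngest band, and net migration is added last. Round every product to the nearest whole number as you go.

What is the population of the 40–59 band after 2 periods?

752

Let band 1 be 0–19 through band 5 = 80+.
— Period 1 —
Births: 290 * 0.117 = 34 ; 1780 * 0.342 = 609 ⇒ total 643
Band 2: 820 * 0.961 = 788
Band 3: 290 * 0.954 = 277
Band 4: 1780 * 0.932 = 1659
Band 5: 1710 * 0.945 + 1330 * 0.457 = 1616 + 608 = 2224
Net migration: Band 1 + 72 → 715; Band 4 + 72 → 1731
Giving 715 / 788 / 277 / 1731 / 2224.
— Period 2 —
Births: 788 * 0.117 = 92 ; 277 * 0.342 = 95 ⇒ total 187
Band 2: 715 * 0.961 = 687
Band 3: 788 * 0.954 = 752
Band 4: 277 * 0.932 = 258
Band 5: 1731 * 0.945 + 2224 * 0.457 = 1636 + 1016 = 2652
Net migration: Band 1 + 72 → 259; Band 4 + 72 → 330
Giving 259 / 687 / 752 / 330 / 2652.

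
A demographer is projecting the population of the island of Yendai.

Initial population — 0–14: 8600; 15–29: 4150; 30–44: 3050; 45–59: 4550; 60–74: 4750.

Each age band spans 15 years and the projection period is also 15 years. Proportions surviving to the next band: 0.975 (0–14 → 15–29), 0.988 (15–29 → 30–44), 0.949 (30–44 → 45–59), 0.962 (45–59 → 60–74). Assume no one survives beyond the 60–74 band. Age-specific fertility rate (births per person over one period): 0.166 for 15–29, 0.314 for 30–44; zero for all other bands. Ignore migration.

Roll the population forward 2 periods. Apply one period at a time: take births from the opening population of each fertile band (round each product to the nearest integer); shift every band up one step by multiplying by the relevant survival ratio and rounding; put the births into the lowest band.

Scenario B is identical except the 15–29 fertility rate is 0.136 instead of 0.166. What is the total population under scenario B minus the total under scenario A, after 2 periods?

-374

Let band 1 be 0–14 through band 5 = 60–74.
Period 1:
Births: 4150 * 0.166 = 689  |  3050 * 0.314 = 958 → 1647
Band 2: 8600 * 0.975 = 8385
Band 3: 4150 * 0.988 = 4100
Band 4: 3050 * 0.949 = 2894
Band 5: 4550 * 0.962 = 4377
Giving 1647 / 8385 / 4100 / 2894 / 4377.
Period 2:
Births: 8385 * 0.166 = 1392  |  4100 * 0.314 = 1287 → 2679
Band 2: 1647 * 0.975 = 1606
Band 3: 8385 * 0.988 = 8284
Band 4: 4100 * 0.949 = 3891
Band 5: 2894 * 0.962 = 2784
Giving 2679 / 1606 / 8284 / 3891 / 2784.
Scenario A total after 2 periods: 19244
Scenario B projection —
Period 1:
Births: 4150 * 0.136 = 564  |  3050 * 0.314 = 958 → 1522
Band 2: 8600 * 0.975 = 8385
Band 3: 4150 * 0.988 = 4100
Band 4: 3050 * 0.949 = 2894
Band 5: 4550 * 0.962 = 4377
Giving 1522 / 8385 / 4100 / 2894 / 4377.
Period 2:
Births: 8385 * 0.136 = 1140  |  4100 * 0.314 = 1287 → 2427
Band 2: 1522 * 0.975 = 1484
Band 3: 8385 * 0.988 = 8284
Band 4: 4100 * 0.949 = 3891
Band 5: 2894 * 0.962 = 2784
Giving 2427 / 1484 / 8284 / 3891 / 2784.
Scenario B total after 2 periods: 18870
Difference B − A = 18870 − 19244 = -374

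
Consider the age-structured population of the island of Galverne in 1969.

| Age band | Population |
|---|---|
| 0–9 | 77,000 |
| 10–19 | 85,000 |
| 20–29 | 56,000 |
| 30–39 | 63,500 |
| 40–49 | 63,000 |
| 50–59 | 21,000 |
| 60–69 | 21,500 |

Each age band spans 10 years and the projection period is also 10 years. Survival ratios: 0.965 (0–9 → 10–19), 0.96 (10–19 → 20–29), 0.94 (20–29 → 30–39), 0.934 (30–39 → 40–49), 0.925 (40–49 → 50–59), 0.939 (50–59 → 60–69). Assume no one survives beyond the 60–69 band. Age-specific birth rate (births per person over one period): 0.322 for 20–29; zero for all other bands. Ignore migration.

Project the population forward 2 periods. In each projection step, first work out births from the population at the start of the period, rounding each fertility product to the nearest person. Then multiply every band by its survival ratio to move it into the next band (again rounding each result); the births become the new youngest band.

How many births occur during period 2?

(Bands numbered youngest = 1 to oldest = 7.)
Period 1:
Births: 56000 * 0.322 = 18032
Band 2: 77000 * 0.965 = 74305
Band 3: 85000 * 0.96 = 81600
Band 4: 56000 * 0.94 = 52640
Band 5: 63500 * 0.934 = 59309
Band 6: 63000 * 0.925 = 58275
Band 7: 21000 * 0.939 = 19719
→ [18032, 74305, 81600, 52640, 59309, 58275, 19719]
Period 2:
Births: 81600 * 0.322 = 26275
Band 2: 18032 * 0.965 = 17401
Band 3: 74305 * 0.96 = 71333
Band 4: 81600 * 0.94 = 76704
Band 5: 52640 * 0.934 = 49166
Band 6: 59309 * 0.925 = 54861
Band 7: 58275 * 0.939 = 54720
→ [26275, 17401, 71333, 76704, 49166, 54861, 54720]

26275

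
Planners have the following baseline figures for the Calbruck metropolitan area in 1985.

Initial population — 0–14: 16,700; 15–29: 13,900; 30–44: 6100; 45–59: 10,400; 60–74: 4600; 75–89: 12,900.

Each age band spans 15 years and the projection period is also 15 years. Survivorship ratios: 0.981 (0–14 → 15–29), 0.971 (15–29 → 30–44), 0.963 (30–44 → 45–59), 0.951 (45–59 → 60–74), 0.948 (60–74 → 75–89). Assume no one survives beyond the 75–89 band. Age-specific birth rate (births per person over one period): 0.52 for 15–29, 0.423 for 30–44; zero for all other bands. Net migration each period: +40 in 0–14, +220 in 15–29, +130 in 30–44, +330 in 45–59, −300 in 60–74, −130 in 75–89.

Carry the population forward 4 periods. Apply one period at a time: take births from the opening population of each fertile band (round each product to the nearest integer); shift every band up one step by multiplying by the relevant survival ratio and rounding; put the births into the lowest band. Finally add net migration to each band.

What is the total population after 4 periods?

74080

(Groups numbered youngest = 1 to oldest = 6.)
— Period 1 —
Births: 13900 × 0.52 = 7228, 6100 × 0.423 = 2580 → total 9808
Group 2: 16700 × 0.981 = 16383
Group 3: 13900 × 0.971 = 13497
Group 4: 6100 × 0.963 = 5874
Group 5: 10400 × 0.951 = 9890
Group 6: 4600 × 0.948 = 4361
Net migration: Group 1 + 40 → 9848; Group 2 + 220 → 16603; Group 3 + 130 → 13627; Group 4 + 330 → 6204; Group 5 − 300 → 9590; Group 6 − 130 → 4231
→ [9848, 16603, 13627, 6204, 9590, 4231]
— Period 2 —
Births: 16603 × 0.52 = 8634, 13627 × 0.423 = 5764 → total 14398
Group 2: 9848 × 0.981 = 9661
Group 3: 16603 × 0.971 = 16122
Group 4: 13627 × 0.963 = 13123
Group 5: 6204 × 0.951 = 5900
Group 6: 9590 × 0.948 = 9091
Net migration: Group 1 + 40 → 14438; Group 2 + 220 → 9881; Group 3 + 130 → 16252; Group 4 + 330 → 13453; Group 5 − 300 → 5600; Group 6 − 130 → 8961
→ [14438, 9881, 16252, 13453, 5600, 8961]
— Period 3 —
Births: 9881 × 0.52 = 5138, 16252 × 0.423 = 6875 → total 12013
Group 2: 14438 × 0.981 = 14164
Group 3: 9881 × 0.971 = 9594
Group 4: 16252 × 0.963 = 15651
Group 5: 13453 × 0.951 = 12794
Group 6: 5600 × 0.948 = 5309
Net migration: Group 1 + 40 → 12053; Group 2 + 220 → 14384; Group 3 + 130 → 9724; Group 4 + 330 → 15981; Group 5 − 300 → 12494; Group 6 − 130 → 5179
→ [12053, 14384, 9724, 15981, 12494, 5179]
— Period 4 —
Births: 14384 × 0.52 = 7480, 9724 × 0.423 = 4113 → total 11593
Group 2: 12053 × 0.981 = 11824
Group 3: 14384 × 0.971 = 13967
Group 4: 9724 × 0.963 = 9364
Group 5: 15981 × 0.951 = 15198
Group 6: 12494 × 0.948 = 11844
Net migration: Group 1 + 40 → 11633; Group 2 + 220 → 12044; Group 3 + 130 → 14097; Group 4 + 330 → 9694; Group 5 − 300 → 14898; Group 6 − 130 → 11714
→ [11633, 12044, 14097, 9694, 14898, 11714]
Total after period 4: 11633 + 12044 + 14097 + 9694 + 14898 + 11714 = 74080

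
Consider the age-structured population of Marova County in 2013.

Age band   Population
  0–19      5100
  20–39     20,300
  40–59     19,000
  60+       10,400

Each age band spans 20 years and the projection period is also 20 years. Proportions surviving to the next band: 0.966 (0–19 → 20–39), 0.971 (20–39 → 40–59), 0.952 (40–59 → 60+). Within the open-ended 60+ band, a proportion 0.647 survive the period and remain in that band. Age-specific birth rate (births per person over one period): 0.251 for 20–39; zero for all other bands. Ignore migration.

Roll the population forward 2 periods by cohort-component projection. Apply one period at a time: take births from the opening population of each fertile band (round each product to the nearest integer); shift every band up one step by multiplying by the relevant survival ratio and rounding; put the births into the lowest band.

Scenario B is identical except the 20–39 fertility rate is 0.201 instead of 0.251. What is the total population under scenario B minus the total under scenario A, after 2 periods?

-1228

— Period 1 —
Births: 20300 * 0.251 = 5095
20–39: 5100 * 0.966 = 4927
40–59: 20300 * 0.971 = 19711
60+: 19000 * 0.952 + 10400 * 0.647 = 18088 + 6729 = 24817
End of period: [5095, 4927, 19711, 24817]
— Period 2 —
Births: 4927 * 0.251 = 1237
20–39: 5095 * 0.966 = 4922
40–59: 4927 * 0.971 = 4784
60+: 19711 * 0.952 + 24817 * 0.647 = 18765 + 16057 = 34822
End of period: [1237, 4922, 4784, 34822]
Scenario A total after 2 periods: 45765
Scenario B projection —
— Period 1 —
Births: 20300 * 0.201 = 4080
20–39: 5100 * 0.966 = 4927
40–59: 20300 * 0.971 = 19711
60+: 19000 * 0.952 + 10400 * 0.647 = 18088 + 6729 = 24817
End of period: [4080, 4927, 19711, 24817]
— Period 2 —
Births: 4927 * 0.201 = 990
20–39: 4080 * 0.966 = 3941
40–59: 4927 * 0.971 = 4784
60+: 19711 * 0.952 + 24817 * 0.647 = 18765 + 16057 = 34822
End of period: [990, 3941, 4784, 34822]
Scenario B total after 2 periods: 44537
Difference B − A = 44537 − 45765 = -1228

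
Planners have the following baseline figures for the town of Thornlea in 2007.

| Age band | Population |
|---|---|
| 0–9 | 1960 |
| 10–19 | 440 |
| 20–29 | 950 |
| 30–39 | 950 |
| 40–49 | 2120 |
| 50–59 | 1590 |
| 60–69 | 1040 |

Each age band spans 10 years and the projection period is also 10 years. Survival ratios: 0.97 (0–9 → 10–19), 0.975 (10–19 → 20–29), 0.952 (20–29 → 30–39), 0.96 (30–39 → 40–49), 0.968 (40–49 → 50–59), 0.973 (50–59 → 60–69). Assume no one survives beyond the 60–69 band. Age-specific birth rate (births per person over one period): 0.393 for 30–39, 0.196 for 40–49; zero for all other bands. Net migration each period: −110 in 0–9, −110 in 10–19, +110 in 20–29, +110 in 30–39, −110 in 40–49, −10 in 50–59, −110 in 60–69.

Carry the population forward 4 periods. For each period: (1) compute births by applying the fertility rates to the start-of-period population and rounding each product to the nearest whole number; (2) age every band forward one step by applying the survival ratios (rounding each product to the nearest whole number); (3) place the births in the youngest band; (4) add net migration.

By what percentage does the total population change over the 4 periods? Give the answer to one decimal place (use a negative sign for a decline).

[period 1]
Births: 950 × 0.393 = 373, 2120 × 0.196 = 416 → 789
10–19: 1960 × 0.97 = 1901
20–29: 440 × 0.975 = 429
30–39: 950 × 0.952 = 904
40–49: 950 × 0.96 = 912
50–59: 2120 × 0.968 = 2052
60–69: 1590 × 0.973 = 1547
Net migration: 0–9 − 110 → 679; 10–19 − 110 → 1791; 20–29 + 110 → 539; 30–39 + 110 → 1014; 40–49 − 110 → 802; 50–59 − 10 → 2042; 60–69 − 110 → 1437
→ [679, 1791, 539, 1014, 802, 2042, 1437]
[period 2]
Births: 1014 × 0.393 = 399, 802 × 0.196 = 157 → 556
10–19: 679 × 0.97 = 659
20–29: 1791 × 0.975 = 1746
30–39: 539 × 0.952 = 513
40–49: 1014 × 0.96 = 973
50–59: 802 × 0.968 = 776
60–69: 2042 × 0.973 = 1987
Net migration: 0–9 − 110 → 446; 10–19 − 110 → 549; 20–29 + 110 → 1856; 30–39 + 110 → 623; 40–49 − 110 → 863; 50–59 − 10 → 766; 60–69 − 110 → 1877
→ [446, 549, 1856, 623, 863, 766, 1877]
[period 3]
Births: 623 × 0.393 = 245, 863 × 0.196 = 169 → 414
10–19: 446 × 0.97 = 433
20–29: 549 × 0.975 = 535
30–39: 1856 × 0.952 = 1767
40–49: 623 × 0.96 = 598
50–59: 863 × 0.968 = 835
60–69: 766 × 0.973 = 745
Net migration: 0–9 − 110 → 304; 10–19 − 110 → 323; 20–29 + 110 → 645; 30–39 + 110 → 1877; 40–49 − 110 → 488; 50–59 − 10 → 825; 60–69 − 110 → 635
→ [304, 323, 645, 1877, 488, 825, 635]
[period 4]
Births: 1877 × 0.393 = 738, 488 × 0.196 = 96 → 834
10–19: 304 × 0.97 = 295
20–29: 323 × 0.975 = 315
30–39: 645 × 0.952 = 614
40–49: 1877 × 0.96 = 1802
50–59: 488 × 0.968 = 472
60–69: 825 × 0.973 = 803
Net migration: 0–9 − 110 → 724; 10–19 − 110 → 185; 20–29 + 110 → 425; 30–39 + 110 → 724; 40–49 − 110 → 1692; 50–59 − 10 → 462; 60–69 − 110 → 693
→ [724, 185, 425, 724, 1692, 462, 693]
Total: 9050 → 4905; change = -4145; percentage change = -45.8%

-45.8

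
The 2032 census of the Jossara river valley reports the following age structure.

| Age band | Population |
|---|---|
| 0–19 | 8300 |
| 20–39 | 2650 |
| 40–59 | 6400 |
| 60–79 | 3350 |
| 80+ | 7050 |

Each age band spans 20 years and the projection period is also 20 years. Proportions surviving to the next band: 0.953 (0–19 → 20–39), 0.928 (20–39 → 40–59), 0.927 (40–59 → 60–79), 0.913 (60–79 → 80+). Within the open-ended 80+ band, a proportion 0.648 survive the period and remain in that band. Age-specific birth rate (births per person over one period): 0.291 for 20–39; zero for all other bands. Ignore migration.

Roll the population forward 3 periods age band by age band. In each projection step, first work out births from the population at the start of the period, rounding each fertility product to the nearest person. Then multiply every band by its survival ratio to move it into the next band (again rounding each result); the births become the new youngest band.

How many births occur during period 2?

Period 1.
Births: 2650 × 0.291 = 771
20–39: 8300 × 0.953 = 7910
40–59: 2650 × 0.928 = 2459
60–79: 6400 × 0.927 = 5933
80+: 3350 × 0.913 + 7050 × 0.648 = 3059 + 4568 = 7627
Giving 771 / 7910 / 2459 / 5933 / 7627.
Period 2.
Births: 7910 × 0.291 = 2302
20–39: 771 × 0.953 = 735
40–59: 7910 × 0.928 = 7340
60–79: 2459 × 0.927 = 2279
80+: 5933 × 0.913 + 7627 × 0.648 = 5417 + 4942 = 10359
Giving 2302 / 735 / 7340 / 2279 / 10359.

2302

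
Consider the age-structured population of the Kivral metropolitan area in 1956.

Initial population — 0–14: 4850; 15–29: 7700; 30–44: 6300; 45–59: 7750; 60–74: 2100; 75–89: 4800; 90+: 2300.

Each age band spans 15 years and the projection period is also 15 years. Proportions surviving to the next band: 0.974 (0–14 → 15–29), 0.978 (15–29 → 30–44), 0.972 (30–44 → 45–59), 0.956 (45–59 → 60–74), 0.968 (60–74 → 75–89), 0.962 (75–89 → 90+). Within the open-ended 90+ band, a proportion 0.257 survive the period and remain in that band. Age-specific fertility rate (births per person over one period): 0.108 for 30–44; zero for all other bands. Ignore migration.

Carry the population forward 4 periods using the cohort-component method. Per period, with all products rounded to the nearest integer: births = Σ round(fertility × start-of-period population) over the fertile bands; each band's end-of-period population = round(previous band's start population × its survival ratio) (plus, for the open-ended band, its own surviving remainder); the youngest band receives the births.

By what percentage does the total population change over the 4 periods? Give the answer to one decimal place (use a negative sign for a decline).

-42.8

Call the groups 1 to 7, youngest first.
— Period 1 —
Births: 6300 × 0.108 = 680
Group 2: 4850 × 0.974 = 4724
Group 3: 7700 × 0.978 = 7531
Group 4: 6300 × 0.972 = 6124
Group 5: 7750 × 0.956 = 7409
Group 6: 2100 × 0.968 = 2033
Group 7: 4800 × 0.962 + 2300 × 0.257 = 4618 + 591 = 5209
End of period: [680, 4724, 7531, 6124, 7409, 2033, 5209]
— Period 2 —
Births: 7531 × 0.108 = 813
Group 2: 680 × 0.974 = 662
Group 3: 4724 × 0.978 = 4620
Group 4: 7531 × 0.972 = 7320
Group 5: 6124 × 0.956 = 5855
Group 6: 7409 × 0.968 = 7172
Group 7: 2033 × 0.962 + 5209 × 0.257 = 1956 + 1339 = 3295
End of period: [813, 662, 4620, 7320, 5855, 7172, 3295]
— Period 3 —
Births: 4620 × 0.108 = 499
Group 2: 813 × 0.974 = 792
Group 3: 662 × 0.978 = 647
Group 4: 4620 × 0.972 = 4491
Group 5: 7320 × 0.956 = 6998
Group 6: 5855 × 0.968 = 5668
Group 7: 7172 × 0.962 + 3295 × 0.257 = 6899 + 847 = 7746
End of period: [499, 792, 647, 4491, 6998, 5668, 7746]
— Period 4 —
Births: 647 × 0.108 = 70
Group 2: 499 × 0.974 = 486
Group 3: 792 × 0.978 = 775
Group 4: 647 × 0.972 = 629
Group 5: 4491 × 0.956 = 4293
Group 6: 6998 × 0.968 = 6774
Group 7: 5668 × 0.962 + 7746 × 0.257 = 5453 + 1991 = 7444
End of period: [70, 486, 775, 629, 4293, 6774, 7444]
Total: 35800 → 20471; change = -15329; percentage change = -42.8%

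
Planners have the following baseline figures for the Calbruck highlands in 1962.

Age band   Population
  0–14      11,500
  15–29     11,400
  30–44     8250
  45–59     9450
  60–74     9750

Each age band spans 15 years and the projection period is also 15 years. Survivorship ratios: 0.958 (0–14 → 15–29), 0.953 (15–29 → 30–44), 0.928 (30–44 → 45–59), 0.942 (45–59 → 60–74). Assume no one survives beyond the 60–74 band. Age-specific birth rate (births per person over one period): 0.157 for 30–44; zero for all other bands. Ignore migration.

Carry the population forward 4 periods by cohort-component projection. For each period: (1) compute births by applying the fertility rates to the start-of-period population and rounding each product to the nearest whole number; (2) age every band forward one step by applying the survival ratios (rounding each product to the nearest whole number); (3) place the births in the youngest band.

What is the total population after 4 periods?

Call the bands 1 to 5, youngest first.
[period 1]
Births: 8250 * 0.157 = 1295
Band 2: 11500 * 0.958 = 11017
Band 3: 11400 * 0.953 = 10864
Band 4: 8250 * 0.928 = 7656
Band 5: 9450 * 0.942 = 8902
Giving 1295 / 11017 / 10864 / 7656 / 8902.
[period 2]
Births: 10864 * 0.157 = 1706
Band 2: 1295 * 0.958 = 1241
Band 3: 11017 * 0.953 = 10499
Band 4: 10864 * 0.928 = 10082
Band 5: 7656 * 0.942 = 7212
Giving 1706 / 1241 / 10499 / 10082 / 7212.
[period 3]
Births: 10499 * 0.157 = 1648
Band 2: 1706 * 0.958 = 1634
Band 3: 1241 * 0.953 = 1183
Band 4: 10499 * 0.928 = 9743
Band 5: 10082 * 0.942 = 9497
Giving 1648 / 1634 / 1183 / 9743 / 9497.
[period 4]
Births: 1183 * 0.157 = 186
Band 2: 1648 * 0.958 = 1579
Band 3: 1634 * 0.953 = 1557
Band 4: 1183 * 0.928 = 1098
Band 5: 9743 * 0.942 = 9178
Giving 186 / 1579 / 1557 / 1098 / 9178.
Total after period 4: 186 + 1579 + 1557 + 1098 + 9178 = 13598

13598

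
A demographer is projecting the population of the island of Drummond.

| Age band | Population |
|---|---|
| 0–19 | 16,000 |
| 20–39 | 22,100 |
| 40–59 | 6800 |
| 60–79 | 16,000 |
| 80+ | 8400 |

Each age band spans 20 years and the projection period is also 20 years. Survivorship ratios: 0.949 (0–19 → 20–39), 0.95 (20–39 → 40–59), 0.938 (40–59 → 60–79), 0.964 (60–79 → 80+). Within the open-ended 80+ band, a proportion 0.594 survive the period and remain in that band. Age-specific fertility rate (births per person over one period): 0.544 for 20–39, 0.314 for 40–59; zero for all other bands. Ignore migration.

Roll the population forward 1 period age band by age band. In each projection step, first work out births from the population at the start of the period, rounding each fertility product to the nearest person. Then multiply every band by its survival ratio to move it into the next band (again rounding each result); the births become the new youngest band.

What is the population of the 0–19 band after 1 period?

Period 1.
Births: 22100 * 0.544 = 12022, 6800 * 0.314 = 2135 ⇒ total 14157
20–39: 16000 * 0.949 = 15184
40–59: 22100 * 0.95 = 20995
60–79: 6800 * 0.938 = 6378
80+: 16000 * 0.964 + 8400 * 0.594 = 15424 + 4990 = 20414
Giving 14157 / 15184 / 20995 / 6378 / 20414.

14157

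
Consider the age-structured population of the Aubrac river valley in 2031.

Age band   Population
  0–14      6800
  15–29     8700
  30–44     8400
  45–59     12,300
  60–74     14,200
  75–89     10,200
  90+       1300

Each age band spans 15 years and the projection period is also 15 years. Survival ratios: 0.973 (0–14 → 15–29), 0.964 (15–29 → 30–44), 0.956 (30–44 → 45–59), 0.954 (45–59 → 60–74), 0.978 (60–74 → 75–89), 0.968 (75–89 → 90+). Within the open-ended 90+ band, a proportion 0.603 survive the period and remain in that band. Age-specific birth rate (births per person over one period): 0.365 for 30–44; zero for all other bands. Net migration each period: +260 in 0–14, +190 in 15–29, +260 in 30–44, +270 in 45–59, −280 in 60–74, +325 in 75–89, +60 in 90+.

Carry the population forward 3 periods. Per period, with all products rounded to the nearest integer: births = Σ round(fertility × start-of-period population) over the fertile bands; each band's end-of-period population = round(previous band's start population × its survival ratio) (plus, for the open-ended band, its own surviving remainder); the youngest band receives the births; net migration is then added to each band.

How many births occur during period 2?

Let band 1 be 0–14 through band 7 = 90+.
After projecting period 1:
Births: 8400 * 0.365 = 3066
Band 2: 6800 * 0.973 = 6616
Band 3: 8700 * 0.964 = 8387
Band 4: 8400 * 0.956 = 8030
Band 5: 12300 * 0.954 = 11734
Band 6: 14200 * 0.978 = 13888
Band 7: 10200 * 0.968 + 1300 * 0.603 = 9874 + 784 = 10658
Net migration: Band 1 + 260 → 3326; Band 2 + 190 → 6806; Band 3 + 260 → 8647; Band 4 + 270 → 8300; Band 5 − 280 → 11454; Band 6 + 325 → 14213; Band 7 + 60 → 10718
Population now: 0–14=3326, 15–29=6806, 30–44=8647, 45–59=8300, 60–74=11454, 75–89=14213, 90+=10718
After projecting period 2:
Births: 8647 * 0.365 = 3156
Band 2: 3326 * 0.973 = 3236
Band 3: 6806 * 0.964 = 6561
Band 4: 8647 * 0.956 = 8267
Band 5: 8300 * 0.954 = 7918
Band 6: 11454 * 0.978 = 11202
Band 7: 14213 * 0.968 + 10718 * 0.603 = 13758 + 6463 = 20221
Net migration: Band 1 + 260 → 3416; Band 2 + 190 → 3426; Band 3 + 260 → 6821; Band 4 + 270 → 8537; Band 5 − 280 → 7638; Band 6 + 325 → 11527; Band 7 + 60 → 20281
Population now: 0–14=3416, 15–29=3426, 30–44=6821, 45–59=8537, 60–74=7638, 75–89=11527, 90+=20281

3156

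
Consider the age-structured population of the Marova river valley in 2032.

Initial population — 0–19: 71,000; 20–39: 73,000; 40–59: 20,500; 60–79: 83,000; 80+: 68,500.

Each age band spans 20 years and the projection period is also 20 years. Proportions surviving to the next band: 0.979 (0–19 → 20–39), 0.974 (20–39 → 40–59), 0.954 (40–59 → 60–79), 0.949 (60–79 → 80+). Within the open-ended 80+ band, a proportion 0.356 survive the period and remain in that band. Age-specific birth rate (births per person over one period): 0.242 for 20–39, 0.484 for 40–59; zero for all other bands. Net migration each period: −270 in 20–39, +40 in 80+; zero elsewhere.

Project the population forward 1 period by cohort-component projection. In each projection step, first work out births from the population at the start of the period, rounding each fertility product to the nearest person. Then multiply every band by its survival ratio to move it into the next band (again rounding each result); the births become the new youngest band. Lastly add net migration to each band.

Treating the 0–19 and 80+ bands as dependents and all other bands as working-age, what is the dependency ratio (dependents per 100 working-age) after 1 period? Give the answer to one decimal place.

(Bands numbered youngest = 1 to oldest = 5.)
Period 1.
Births: 73000 * 0.242 = 17666  |  20500 * 0.484 = 9922 ⇒ total 27588
Band 2: 71000 * 0.979 = 69509
Band 3: 73000 * 0.974 = 71102
Band 4: 20500 * 0.954 = 19557
Band 5: 83000 * 0.949 + 68500 * 0.356 = 78767 + 24386 = 103153
Net migration: Band 2 − 270 → 69239; Band 5 + 40 → 103193
Giving 27588 / 69239 / 71102 / 19557 / 103193.
Dependents (band 0–19 + band 80+) = 27588 + 103193 = 130781; working-age = 159898; ratio = 130781/159898 × 100 = 81.8

81.8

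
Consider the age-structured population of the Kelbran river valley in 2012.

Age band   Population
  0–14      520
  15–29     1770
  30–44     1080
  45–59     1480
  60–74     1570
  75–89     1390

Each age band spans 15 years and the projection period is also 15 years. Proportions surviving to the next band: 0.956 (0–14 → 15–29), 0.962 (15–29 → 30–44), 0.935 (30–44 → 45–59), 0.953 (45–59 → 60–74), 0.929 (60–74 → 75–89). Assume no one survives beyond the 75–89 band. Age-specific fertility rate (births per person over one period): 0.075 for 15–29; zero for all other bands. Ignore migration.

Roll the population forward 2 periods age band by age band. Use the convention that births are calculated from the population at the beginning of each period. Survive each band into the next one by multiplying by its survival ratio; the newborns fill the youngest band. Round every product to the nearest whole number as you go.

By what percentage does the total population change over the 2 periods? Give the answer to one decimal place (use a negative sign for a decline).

-42.3

Let group 1 be 0–14 through group 6 = 75–89.
Period 1:
Births: 1770 × 0.075 = 133
Group 2: 520 × 0.956 = 497
Group 3: 1770 × 0.962 = 1703
Group 4: 1080 × 0.935 = 1010
Group 5: 1480 × 0.953 = 1410
Group 6: 1570 × 0.929 = 1459
Giving 133 / 497 / 1703 / 1010 / 1410 / 1459.
Period 2:
Births: 497 × 0.075 = 37
Group 2: 133 × 0.956 = 127
Group 3: 497 × 0.962 = 478
Group 4: 1703 × 0.935 = 1592
Group 5: 1010 × 0.953 = 963
Group 6: 1410 × 0.929 = 1310
Giving 37 / 127 / 478 / 1592 / 963 / 1310.
Total: 7810 → 4507; change = -3303; percentage change = -42.3%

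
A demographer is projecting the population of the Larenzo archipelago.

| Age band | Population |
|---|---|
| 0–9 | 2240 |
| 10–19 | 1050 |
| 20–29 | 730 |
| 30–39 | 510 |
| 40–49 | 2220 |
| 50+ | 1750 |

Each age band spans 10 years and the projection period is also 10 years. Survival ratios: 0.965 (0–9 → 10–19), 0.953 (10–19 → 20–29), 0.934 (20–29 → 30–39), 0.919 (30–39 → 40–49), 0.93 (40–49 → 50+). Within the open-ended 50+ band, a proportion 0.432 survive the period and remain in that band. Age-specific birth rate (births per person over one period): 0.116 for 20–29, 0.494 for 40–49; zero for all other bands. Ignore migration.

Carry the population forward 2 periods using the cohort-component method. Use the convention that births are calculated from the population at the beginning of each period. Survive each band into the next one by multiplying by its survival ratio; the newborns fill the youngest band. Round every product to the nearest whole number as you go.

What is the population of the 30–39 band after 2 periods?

Period 1:
Births: 730 * 0.116 = 85  |  2220 * 0.494 = 1097 → 1182
10–19: 2240 * 0.965 = 2162
20–29: 1050 * 0.953 = 1001
30–39: 730 * 0.934 = 682
40–49: 510 * 0.919 = 469
50+: 2220 * 0.93 + 1750 * 0.432 = 2065 + 756 = 2821
→ [1182, 2162, 1001, 682, 469, 2821]
Period 2:
Births: 1001 * 0.116 = 116  |  469 * 0.494 = 232 → 348
10–19: 1182 * 0.965 = 1141
20–29: 2162 * 0.953 = 2060
30–39: 1001 * 0.934 = 935
40–49: 682 * 0.919 = 627
50+: 469 * 0.93 + 2821 * 0.432 = 436 + 1219 = 1655
→ [348, 1141, 2060, 935, 627, 1655]

935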